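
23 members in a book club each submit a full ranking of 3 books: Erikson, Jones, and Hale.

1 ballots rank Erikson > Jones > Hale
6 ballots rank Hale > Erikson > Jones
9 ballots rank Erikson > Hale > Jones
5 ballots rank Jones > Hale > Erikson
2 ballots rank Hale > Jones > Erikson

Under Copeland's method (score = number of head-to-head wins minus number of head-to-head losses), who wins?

Pairwise results:
  Erikson vs Jones: Erikson wins 16–7.
  Erikson vs Hale: Hale wins 13–10.
  Jones vs Hale: Hale wins 17–6.
Copeland scores (wins − losses):
  Erikson: 1 − 1 = 0
  Jones: 0 − 2 = -2
  Hale: 2 − 0 = 2
Hale has the best Copeland score.

Hale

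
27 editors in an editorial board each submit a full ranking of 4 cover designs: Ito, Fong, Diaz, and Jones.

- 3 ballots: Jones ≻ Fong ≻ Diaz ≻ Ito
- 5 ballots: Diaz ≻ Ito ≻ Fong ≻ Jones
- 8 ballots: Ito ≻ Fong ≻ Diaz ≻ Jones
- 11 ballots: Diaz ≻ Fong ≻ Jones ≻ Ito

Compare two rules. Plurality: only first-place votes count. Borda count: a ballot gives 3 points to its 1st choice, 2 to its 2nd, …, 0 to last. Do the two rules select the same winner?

Yes

Plurality first-place counts: Ito 8, Fong 0, Diaz 16, Jones 3 → Diaz.
Borda totals: Ito 34, Fong 49, Diaz 59, Jones 20 → Diaz.
The two rules agree on Diaz.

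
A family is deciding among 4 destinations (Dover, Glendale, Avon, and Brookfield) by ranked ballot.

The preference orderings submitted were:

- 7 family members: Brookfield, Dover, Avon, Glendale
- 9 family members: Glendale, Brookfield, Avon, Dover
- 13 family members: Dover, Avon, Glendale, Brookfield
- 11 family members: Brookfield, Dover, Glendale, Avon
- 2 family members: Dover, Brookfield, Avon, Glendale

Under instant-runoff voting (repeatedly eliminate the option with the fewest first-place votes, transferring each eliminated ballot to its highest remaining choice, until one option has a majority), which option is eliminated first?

Round 1: Brookfield 18, Dover 15, Glendale 9, Avon 0. Avon has the fewest and is eliminated.
Round 2: Brookfield 18, Dover 15, Glendale 9. Glendale has the fewest and is eliminated.
Round 3: Brookfield 27, Dover 15. Brookfield has a majority.

Avon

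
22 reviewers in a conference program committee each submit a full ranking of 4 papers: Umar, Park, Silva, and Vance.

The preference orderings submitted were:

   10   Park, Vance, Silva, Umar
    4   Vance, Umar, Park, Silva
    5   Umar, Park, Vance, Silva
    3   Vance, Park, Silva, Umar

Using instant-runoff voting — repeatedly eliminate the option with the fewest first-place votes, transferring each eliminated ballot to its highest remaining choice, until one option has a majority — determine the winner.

Round 1: Park 10, Vance 7, Umar 5, Silva 0. Silva has the fewest and is eliminated.
Round 2: Park 10, Vance 7, Umar 5. Umar has the fewest and is eliminated.
Round 3: Park 15, Vance 7. Park has a majority.

Park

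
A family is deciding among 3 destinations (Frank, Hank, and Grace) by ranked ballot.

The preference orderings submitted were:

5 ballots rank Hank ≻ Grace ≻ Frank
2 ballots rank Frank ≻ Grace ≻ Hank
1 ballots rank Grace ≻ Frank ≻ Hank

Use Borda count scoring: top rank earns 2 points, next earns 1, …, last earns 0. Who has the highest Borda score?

Hank

Borda scores:
  Frank: 5·0 + 2·2 + 1 = 5
  Hank: 5·2 + 2·0 + 0 = 10
  Grace: 5·1 + 2·1 + 2 = 9
Hank has the highest total.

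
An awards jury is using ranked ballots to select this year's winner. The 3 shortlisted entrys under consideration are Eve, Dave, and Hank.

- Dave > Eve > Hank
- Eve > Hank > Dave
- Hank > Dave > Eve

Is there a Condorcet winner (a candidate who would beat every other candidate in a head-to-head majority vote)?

No

Head-to-head results (3 voters total):
Eve vs Dave: Dave wins 2–1.
Eve vs Hank: Eve wins 2–1.
Dave vs Hank: Hank wins 2–1.
No candidate beats all others: Eve beats Hank beats Dave beats Eve, a majority cycle.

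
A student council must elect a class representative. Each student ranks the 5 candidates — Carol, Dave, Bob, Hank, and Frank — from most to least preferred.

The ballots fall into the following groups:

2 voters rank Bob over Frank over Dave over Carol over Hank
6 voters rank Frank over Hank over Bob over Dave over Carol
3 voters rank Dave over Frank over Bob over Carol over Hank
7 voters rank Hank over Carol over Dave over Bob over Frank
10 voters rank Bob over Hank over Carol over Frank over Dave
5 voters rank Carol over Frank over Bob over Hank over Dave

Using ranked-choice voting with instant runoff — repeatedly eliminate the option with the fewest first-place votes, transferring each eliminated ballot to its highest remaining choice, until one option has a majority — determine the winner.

Bob

Round 1: Bob 12, Hank 7, Frank 6, Carol 5, Dave 3. Dave has the fewest and is eliminated.
Round 2: Bob 12, Frank 9, Hank 7, Carol 5. Carol has the fewest and is eliminated.
Round 3: Frank 14, Bob 12, Hank 7. Hank has the fewest and is eliminated.
Round 4: Bob 19, Frank 14. Bob has a majority.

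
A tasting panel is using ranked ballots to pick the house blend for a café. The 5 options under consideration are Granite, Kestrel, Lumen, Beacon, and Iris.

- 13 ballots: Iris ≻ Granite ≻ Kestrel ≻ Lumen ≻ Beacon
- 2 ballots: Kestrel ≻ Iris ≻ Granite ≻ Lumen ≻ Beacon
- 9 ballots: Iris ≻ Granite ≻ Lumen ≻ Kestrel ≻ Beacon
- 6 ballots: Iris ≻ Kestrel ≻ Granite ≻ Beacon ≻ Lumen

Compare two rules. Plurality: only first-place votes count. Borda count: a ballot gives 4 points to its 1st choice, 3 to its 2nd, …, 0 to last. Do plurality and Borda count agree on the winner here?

Plurality first-place counts: Granite 0, Kestrel 2, Lumen 0, Beacon 0, Iris 28 → Iris.
Borda totals: Granite 82, Kestrel 61, Lumen 33, Beacon 6, Iris 118 → Iris.
The two rules agree on Iris.

Yes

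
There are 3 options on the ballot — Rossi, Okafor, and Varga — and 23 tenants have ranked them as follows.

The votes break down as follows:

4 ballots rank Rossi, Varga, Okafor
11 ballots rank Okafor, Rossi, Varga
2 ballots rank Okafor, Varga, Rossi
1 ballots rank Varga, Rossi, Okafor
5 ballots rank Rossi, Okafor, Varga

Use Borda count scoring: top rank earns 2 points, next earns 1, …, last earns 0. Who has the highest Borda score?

Borda scores:
  Rossi: 4·2 + 11·1 + 2·0 + 1 + 5·2 = 30
  Okafor: 4·0 + 11·2 + 2·2 + 0 + 5·1 = 31
  Varga: 4·1 + 11·0 + 2·1 + 2 + 5·0 = 8
Okafor has the highest total.

Okafor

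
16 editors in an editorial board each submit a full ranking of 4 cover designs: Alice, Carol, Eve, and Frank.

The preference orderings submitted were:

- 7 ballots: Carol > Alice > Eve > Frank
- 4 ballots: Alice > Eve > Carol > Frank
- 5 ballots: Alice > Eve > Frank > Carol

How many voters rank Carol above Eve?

7

Ballots ranking Carol above Eve: 7.
Ballots ranking Eve above Carol: 4+5 = 9.
So 7 of 16 voters prefer Carol to Eve.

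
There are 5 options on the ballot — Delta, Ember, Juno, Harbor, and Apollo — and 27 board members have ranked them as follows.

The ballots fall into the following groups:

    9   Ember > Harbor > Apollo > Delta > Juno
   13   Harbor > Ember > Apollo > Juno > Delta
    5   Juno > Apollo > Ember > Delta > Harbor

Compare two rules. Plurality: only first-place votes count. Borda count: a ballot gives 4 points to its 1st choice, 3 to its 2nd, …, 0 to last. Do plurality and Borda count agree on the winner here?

Plurality first-place counts: Delta 0, Ember 9, Juno 5, Harbor 13, Apollo 0 → Harbor.
Borda totals: Delta 14, Ember 85, Juno 33, Harbor 79, Apollo 59 → Ember.
The two rules disagree: plurality picks Harbor, Borda picks Ember.

No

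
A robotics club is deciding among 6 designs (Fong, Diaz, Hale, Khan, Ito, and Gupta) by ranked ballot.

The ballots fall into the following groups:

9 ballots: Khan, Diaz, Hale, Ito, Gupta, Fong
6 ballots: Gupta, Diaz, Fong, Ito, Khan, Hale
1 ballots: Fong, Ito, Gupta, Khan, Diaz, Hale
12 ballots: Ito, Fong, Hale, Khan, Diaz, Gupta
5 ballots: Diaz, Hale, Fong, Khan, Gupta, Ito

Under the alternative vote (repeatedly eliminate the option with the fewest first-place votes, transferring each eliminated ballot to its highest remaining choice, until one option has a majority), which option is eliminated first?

Hale

Round 1: Ito 12, Khan 9, Gupta 6, Diaz 5, Fong 1, Hale 0. Hale has the fewest and is eliminated.
Round 2: Ito 12, Khan 9, Gupta 6, Diaz 5, Fong 1. Fong has the fewest and is eliminated.
Round 3: Ito 13, Khan 9, Gupta 6, Diaz 5. Diaz has the fewest and is eliminated.
Round 4: Khan 14, Ito 13, Gupta 6. Gupta has the fewest and is eliminated.
Round 5: Ito 19, Khan 14. Ito has a majority.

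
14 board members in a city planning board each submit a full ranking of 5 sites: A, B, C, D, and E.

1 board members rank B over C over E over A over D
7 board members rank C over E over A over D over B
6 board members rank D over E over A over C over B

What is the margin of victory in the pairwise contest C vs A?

2

Ballots ranking C above A: 1+7 = 8.
Ballots ranking A above C: 6.
C wins 8–6, a margin of 2.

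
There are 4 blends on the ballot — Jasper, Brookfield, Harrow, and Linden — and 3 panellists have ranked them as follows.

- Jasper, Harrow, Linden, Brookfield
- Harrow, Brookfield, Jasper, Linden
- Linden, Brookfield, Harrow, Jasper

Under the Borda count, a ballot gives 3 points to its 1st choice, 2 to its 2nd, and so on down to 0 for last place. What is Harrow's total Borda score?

6

Borda scores:
  Jasper: 3 + 1 + 0 = 4
  Brookfield: 0 + 2 + 2 = 4
  Harrow: 2 + 3 + 1 = 6
  Linden: 1 + 0 + 3 = 4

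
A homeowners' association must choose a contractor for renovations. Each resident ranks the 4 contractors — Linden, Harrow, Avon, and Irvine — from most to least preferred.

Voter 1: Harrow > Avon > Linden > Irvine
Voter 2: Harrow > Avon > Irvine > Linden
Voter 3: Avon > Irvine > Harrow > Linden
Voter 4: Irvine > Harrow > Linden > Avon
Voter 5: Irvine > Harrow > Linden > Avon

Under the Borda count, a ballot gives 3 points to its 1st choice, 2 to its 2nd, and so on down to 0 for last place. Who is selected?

Harrow

Borda scores:
  Linden: 1 + 0 + 0 + 1 + 1 = 3
  Harrow: 3 + 3 + 1 + 2 + 2 = 11
  Avon: 2 + 2 + 3 + 0 + 0 = 7
  Irvine: 0 + 1 + 2 + 3 + 3 = 9
Harrow has the highest total.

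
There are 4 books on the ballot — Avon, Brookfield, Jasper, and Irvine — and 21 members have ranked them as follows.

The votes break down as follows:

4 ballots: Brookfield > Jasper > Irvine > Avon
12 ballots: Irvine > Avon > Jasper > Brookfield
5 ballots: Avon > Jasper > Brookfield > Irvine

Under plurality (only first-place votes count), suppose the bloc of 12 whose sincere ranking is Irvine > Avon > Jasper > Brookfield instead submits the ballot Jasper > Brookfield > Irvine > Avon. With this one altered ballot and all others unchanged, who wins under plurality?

First-place totals with the altered ballot: Avon 5, Brookfield 4, Jasper 12, Irvine 0.
The switch changes the winner from Irvine to Jasper.

Jasper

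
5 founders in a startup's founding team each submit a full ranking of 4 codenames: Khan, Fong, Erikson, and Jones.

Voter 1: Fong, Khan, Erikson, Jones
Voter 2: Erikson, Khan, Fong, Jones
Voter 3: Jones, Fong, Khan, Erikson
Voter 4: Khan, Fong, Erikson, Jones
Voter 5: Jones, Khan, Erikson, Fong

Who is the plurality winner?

Jones

First-place vote totals:
  Khan: 1
  Fong: 1
  Erikson: 1
  Jones: 2
Jones has the most first-place votes.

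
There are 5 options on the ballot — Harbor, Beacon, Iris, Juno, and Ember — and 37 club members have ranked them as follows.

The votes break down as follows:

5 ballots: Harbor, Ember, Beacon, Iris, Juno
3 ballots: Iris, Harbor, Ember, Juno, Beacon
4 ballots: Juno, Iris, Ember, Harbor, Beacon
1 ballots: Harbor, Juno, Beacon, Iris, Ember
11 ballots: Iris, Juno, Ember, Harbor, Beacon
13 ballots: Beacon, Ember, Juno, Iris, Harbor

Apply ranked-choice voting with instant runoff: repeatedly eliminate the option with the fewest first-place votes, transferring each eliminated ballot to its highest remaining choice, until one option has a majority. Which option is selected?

Beacon

Round 1: Iris 14, Beacon 13, Harbor 6, Juno 4, Ember 0. Ember has the fewest and is eliminated.
Round 2: Iris 14, Beacon 13, Harbor 6, Juno 4. Juno has the fewest and is eliminated.
Round 3: Iris 18, Beacon 13, Harbor 6. Harbor has the fewest and is eliminated.
Round 4: Beacon 19, Iris 18. Beacon has a majority.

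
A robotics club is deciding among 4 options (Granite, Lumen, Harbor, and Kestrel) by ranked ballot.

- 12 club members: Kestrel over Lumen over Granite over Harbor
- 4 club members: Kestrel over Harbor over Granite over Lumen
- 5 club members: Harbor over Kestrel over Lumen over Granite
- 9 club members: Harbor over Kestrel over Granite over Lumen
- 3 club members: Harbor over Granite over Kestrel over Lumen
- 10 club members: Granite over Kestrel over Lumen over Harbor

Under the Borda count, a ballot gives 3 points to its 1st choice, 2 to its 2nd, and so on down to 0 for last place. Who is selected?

Kestrel

Borda scores:
  Granite: 12·1 + 4·1 + 5·0 + 9·1 + 3·2 + 10·3 = 61
  Lumen: 12·2 + 4·0 + 5·1 + 9·0 + 3·0 + 10·1 = 39
  Harbor: 12·0 + 4·2 + 5·3 + 9·3 + 3·3 + 10·0 = 59
  Kestrel: 12·3 + 4·3 + 5·2 + 9·2 + 3·1 + 10·2 = 99
Kestrel has the highest total.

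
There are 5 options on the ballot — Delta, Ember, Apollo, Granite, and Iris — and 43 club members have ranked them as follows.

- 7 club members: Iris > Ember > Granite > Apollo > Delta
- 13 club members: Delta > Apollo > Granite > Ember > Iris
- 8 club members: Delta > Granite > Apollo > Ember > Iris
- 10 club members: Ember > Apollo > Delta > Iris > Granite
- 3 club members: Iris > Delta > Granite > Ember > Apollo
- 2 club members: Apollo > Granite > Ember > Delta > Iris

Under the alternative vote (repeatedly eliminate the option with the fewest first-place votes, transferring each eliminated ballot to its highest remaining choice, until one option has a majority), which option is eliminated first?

Granite

Round 1: Delta 21, Ember 10, Iris 10, Apollo 2, Granite 0. Granite has the fewest and is eliminated.
Round 2: Delta 21, Ember 10, Iris 10, Apollo 2. Apollo has the fewest and is eliminated.
Round 3: Delta 21, Ember 12, Iris 10. Iris has the fewest and is eliminated.
Round 4: Delta 24, Ember 19. Delta has a majority.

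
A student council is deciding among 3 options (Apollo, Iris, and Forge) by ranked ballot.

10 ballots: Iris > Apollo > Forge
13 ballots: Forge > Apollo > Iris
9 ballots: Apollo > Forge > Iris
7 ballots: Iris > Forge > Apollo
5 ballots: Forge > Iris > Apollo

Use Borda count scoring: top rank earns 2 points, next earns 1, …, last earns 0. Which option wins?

Forge

Borda scores:
  Apollo: 10·1 + 13·1 + 9·2 + 7·0 + 5·0 = 41
  Iris: 10·2 + 13·0 + 9·0 + 7·2 + 5·1 = 39
  Forge: 10·0 + 13·2 + 9·1 + 7·1 + 5·2 = 52
Forge has the highest total.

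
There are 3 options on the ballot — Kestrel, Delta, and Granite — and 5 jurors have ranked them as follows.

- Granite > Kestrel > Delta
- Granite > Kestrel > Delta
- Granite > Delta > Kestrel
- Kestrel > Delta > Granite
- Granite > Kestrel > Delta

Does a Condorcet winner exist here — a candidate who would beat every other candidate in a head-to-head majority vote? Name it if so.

Head-to-head results (5 voters total):
Kestrel vs Delta: Kestrel wins 4–1.
Kestrel vs Granite: Granite wins 4–1.
Delta vs Granite: Granite wins 4–1.
Granite beats each rival — Kestrel (4–1), Delta (4–1) — so Granite is the Condorcet winner.

Granite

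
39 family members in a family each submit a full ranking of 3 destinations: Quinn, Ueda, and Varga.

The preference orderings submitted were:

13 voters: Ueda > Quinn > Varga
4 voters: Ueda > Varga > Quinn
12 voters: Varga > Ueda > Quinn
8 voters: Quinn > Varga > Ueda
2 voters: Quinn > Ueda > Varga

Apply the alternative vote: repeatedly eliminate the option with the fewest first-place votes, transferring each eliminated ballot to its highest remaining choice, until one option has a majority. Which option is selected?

Round 1: Ueda 17, Varga 12, Quinn 10. Quinn has the fewest and is eliminated.
Round 2: Varga 20, Ueda 19. Varga has a majority.

Varga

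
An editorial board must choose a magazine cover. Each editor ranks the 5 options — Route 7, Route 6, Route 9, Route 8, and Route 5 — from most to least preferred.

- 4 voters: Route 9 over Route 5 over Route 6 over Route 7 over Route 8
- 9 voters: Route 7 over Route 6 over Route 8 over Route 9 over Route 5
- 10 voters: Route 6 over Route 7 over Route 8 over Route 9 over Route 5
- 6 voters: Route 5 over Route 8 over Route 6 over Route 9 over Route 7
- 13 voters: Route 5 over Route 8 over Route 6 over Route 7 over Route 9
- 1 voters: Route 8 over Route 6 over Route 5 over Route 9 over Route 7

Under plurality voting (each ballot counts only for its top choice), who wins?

Route 5

First-place vote totals:
  Route 7: 9
  Route 6: 10
  Route 9: 4
  Route 8: 1
  Route 5: 19
Route 5 has the most first-place votes.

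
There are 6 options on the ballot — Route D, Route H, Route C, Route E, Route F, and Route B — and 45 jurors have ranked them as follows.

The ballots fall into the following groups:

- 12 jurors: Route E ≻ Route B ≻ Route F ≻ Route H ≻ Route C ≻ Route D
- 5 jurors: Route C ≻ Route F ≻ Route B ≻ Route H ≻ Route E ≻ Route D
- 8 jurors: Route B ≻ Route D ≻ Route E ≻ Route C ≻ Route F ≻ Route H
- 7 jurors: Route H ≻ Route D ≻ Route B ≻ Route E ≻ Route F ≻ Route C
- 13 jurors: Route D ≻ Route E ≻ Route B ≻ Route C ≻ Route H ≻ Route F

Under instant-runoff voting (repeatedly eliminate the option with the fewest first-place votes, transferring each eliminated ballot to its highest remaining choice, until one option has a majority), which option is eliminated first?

Round 1: Route D 13, Route E 12, Route B 8, Route H 7, Route C 5, Route F 0. Route F has the fewest and is eliminated.
Round 2: Route D 13, Route E 12, Route B 8, Route H 7, Route C 5. Route C has the fewest and is eliminated.
Round 3: Route D 13, Route B 13, Route E 12, Route H 7. Route H has the fewest and is eliminated.
Round 4: Route D 20, Route B 13, Route E 12. Route E has the fewest and is eliminated.
Round 5: Route B 25, Route D 20. Route B has a majority.

Route F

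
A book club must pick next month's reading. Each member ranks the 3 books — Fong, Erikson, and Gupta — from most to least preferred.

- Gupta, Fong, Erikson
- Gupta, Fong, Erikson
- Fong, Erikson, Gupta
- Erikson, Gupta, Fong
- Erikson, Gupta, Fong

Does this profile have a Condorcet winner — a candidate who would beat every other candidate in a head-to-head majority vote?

Head-to-head results (5 voters total):
Fong vs Erikson: Fong wins 3–2.
Fong vs Gupta: Gupta wins 4–1.
Erikson vs Gupta: Erikson wins 3–2.
No candidate beats all others: Fong beats Erikson beats Gupta beats Fong, a majority cycle.

No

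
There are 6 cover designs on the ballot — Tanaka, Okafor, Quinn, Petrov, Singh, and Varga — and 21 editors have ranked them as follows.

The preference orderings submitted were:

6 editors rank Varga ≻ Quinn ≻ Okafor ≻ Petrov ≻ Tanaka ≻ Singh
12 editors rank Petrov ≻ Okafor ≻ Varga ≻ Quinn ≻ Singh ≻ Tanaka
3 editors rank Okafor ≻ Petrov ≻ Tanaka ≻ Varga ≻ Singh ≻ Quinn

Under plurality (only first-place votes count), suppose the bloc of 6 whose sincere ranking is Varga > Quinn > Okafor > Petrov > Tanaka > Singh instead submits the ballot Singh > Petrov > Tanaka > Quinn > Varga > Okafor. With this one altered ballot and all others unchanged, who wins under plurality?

First-place totals with the altered ballot: Tanaka 0, Okafor 3, Quinn 0, Petrov 12, Singh 6, Varga 0.
The winner is unchanged: still Petrov.

Petrov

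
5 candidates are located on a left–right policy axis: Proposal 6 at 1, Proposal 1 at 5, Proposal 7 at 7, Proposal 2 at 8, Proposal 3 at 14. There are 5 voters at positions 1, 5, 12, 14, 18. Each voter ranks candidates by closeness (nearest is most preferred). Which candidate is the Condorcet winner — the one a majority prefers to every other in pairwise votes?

Proposal 3

With single-peaked preferences on a line, the Condorcet winner is the candidate closest to the median voter.
The median voter (position 12) is closest to Proposal 3 at 14.
Check: Proposal 3 vs Proposal 7 — voters closer to Proposal 3: 3 of 5.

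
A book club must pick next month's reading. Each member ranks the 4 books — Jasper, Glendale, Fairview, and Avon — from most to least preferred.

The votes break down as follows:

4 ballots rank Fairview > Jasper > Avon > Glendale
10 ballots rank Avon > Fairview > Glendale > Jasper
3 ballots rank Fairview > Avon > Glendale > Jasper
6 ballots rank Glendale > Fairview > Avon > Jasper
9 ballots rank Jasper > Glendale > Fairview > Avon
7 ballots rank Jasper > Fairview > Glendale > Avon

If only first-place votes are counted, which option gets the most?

Jasper

First-place vote totals:
  Jasper: 16
  Glendale: 6
  Fairview: 7
  Avon: 10
Jasper has the most first-place votes.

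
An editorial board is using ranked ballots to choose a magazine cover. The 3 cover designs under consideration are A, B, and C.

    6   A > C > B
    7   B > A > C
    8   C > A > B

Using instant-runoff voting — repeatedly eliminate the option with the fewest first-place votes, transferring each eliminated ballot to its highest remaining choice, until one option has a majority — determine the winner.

Round 1: C 8, B 7, A 6. A has the fewest and is eliminated.
Round 2: C 14, B 7. C has a majority.

C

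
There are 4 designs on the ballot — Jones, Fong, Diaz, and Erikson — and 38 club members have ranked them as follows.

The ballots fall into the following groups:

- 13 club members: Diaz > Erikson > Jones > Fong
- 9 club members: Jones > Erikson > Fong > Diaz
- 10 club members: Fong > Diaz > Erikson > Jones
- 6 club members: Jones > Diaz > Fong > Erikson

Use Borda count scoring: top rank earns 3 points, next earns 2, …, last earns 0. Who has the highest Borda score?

Borda scores:
  Jones: 13·1 + 9·3 + 10·0 + 6·3 = 58
  Fong: 13·0 + 9·1 + 10·3 + 6·1 = 45
  Diaz: 13·3 + 9·0 + 10·2 + 6·2 = 71
  Erikson: 13·2 + 9·2 + 10·1 + 6·0 = 54
Diaz has the highest total.

Diaz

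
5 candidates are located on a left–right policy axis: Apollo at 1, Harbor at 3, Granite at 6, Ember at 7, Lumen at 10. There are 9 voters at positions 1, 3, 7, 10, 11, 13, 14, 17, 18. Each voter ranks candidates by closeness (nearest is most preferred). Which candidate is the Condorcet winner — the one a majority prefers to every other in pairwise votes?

With single-peaked preferences on a line, the Condorcet winner is the candidate closest to the median voter.
The median voter (position 11) is closest to Lumen at 10.
Check: Lumen vs Harbor — voters closer to Lumen: 7 of 9.

Lumen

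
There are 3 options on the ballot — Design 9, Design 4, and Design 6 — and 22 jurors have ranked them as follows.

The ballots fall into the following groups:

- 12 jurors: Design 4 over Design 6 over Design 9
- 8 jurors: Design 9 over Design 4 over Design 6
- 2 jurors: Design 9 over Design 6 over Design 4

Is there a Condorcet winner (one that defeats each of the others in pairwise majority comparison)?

Head-to-head results (22 voters total):
Design 9 vs Design 4: Design 4 wins 12–10.
Design 9 vs Design 6: Design 6 wins 12–10.
Design 4 vs Design 6: Design 4 wins 20–2.
Design 4 beats each rival — Design 9 (12–10), Design 6 (20–2) — so Design 4 is the Condorcet winner.

Yes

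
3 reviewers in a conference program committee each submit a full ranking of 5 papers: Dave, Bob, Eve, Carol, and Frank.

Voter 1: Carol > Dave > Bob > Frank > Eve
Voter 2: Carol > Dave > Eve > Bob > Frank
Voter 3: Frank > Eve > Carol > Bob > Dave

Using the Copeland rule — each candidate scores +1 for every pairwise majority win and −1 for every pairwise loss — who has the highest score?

Carol

Pairwise results:
  Dave vs Bob: Dave wins 2–1.
  Dave vs Eve: Dave wins 2–1.
  Dave vs Carol: Carol wins 3–0.
  Dave vs Frank: Dave wins 2–1.
  Bob vs Eve: Eve wins 2–1.
  Bob vs Carol: Carol wins 3–0.
  Bob vs Frank: Bob wins 2–1.
  Eve vs Carol: Carol wins 2–1.
  Eve vs Frank: Frank wins 2–1.
  Carol vs Frank: Carol wins 2–1.
Copeland scores (wins − losses):
  Dave: 3 − 1 = 2
  Bob: 1 − 3 = -2
  Eve: 1 − 3 = -2
  Carol: 4 − 0 = 4
  Frank: 1 − 3 = -2
Carol has the best Copeland score.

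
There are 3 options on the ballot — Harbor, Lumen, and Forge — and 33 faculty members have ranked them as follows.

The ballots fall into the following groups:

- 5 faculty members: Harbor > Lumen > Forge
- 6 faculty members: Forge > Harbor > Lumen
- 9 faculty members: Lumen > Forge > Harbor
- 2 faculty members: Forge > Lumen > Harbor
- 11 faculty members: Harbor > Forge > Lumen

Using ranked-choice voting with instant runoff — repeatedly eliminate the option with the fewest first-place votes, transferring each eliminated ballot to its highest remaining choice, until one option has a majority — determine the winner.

Harbor

Round 1: Harbor 16, Lumen 9, Forge 8. Forge has the fewest and is eliminated.
Round 2: Harbor 22, Lumen 11. Harbor has a majority.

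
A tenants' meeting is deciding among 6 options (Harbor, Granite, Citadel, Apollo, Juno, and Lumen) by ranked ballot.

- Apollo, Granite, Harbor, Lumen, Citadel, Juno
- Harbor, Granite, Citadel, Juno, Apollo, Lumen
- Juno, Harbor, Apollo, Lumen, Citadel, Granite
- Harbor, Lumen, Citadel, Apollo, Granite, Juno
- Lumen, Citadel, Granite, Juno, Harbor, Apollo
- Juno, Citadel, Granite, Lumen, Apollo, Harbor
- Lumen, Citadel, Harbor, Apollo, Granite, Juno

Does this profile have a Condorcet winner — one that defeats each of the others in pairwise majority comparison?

Head-to-head results (7 voters total):
Harbor vs Granite: Harbor wins 4–3.
Harbor vs Citadel: Harbor wins 4–3.
Harbor vs Apollo: Harbor wins 5–2.
Harbor vs Juno: Harbor wins 4–3.
Harbor vs Lumen: Harbor wins 4–3.
Granite vs Citadel: Citadel wins 5–2.
Granite vs Apollo: Apollo wins 4–3.
Granite vs Juno: Granite wins 5–2.
Granite vs Lumen: Lumen wins 4–3.
Citadel vs Apollo: Citadel wins 5–2.
Citadel vs Juno: Citadel wins 5–2.
Citadel vs Lumen: Lumen wins 5–2.
Apollo vs Juno: Juno wins 4–3.
Apollo vs Lumen: Lumen wins 4–3.
Juno vs Lumen: Lumen wins 4–3.
Harbor beats each rival — Granite (4–3), Citadel (4–3), Apollo (5–2), Juno (4–3), Lumen (4–3) — so Harbor is the Condorcet winner.

Yes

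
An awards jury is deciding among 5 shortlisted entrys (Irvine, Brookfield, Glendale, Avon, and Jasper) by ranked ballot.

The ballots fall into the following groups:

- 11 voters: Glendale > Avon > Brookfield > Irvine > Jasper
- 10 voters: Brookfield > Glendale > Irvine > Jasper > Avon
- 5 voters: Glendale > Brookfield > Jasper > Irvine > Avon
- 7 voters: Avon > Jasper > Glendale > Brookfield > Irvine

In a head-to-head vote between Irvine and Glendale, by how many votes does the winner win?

Ballots ranking Irvine above Glendale: 0.
Ballots ranking Glendale above Irvine: 11+10+5+7 = 33.
Glendale wins 33–0, a margin of 33.

33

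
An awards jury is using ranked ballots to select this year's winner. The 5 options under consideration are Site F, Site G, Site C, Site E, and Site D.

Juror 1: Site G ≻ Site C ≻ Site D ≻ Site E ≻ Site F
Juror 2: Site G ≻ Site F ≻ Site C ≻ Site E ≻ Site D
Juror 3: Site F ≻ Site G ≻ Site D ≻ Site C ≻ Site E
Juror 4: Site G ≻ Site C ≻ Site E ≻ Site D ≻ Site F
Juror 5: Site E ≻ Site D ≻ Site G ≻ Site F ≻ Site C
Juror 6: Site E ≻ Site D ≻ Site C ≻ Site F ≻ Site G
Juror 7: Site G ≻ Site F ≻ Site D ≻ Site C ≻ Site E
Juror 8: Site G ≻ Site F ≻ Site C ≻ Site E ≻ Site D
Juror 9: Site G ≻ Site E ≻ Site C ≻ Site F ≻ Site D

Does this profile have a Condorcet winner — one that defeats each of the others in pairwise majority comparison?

Yes

Head-to-head results (9 voters total):
Site F vs Site G: Site G wins 7–2.
Site F vs Site C: Site F wins 5–4.
Site F vs Site E: Site E wins 5–4.
Site F vs Site D: Site F wins 5–4.
Site G vs Site C: Site G wins 8–1.
Site G vs Site E: Site G wins 7–2.
Site G vs Site D: Site G wins 7–2.
Site C vs Site E: Site C wins 6–3.
Site C vs Site D: Site C wins 5–4.
Site E vs Site D: Site E wins 6–3.
Site G beats each rival — Site F (7–2), Site C (8–1), Site E (7–2), Site D (7–2) — so Site G is the Condorcet winner.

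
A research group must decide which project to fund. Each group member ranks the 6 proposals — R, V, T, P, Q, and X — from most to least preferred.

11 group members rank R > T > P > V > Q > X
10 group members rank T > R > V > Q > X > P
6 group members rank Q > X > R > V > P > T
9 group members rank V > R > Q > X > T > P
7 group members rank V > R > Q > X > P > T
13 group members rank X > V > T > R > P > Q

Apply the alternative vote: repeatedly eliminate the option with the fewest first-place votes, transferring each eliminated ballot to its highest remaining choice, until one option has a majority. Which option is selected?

Round 1: V 16, X 13, R 11, T 10, Q 6, P 0. P has the fewest and is eliminated.
Round 2: V 16, X 13, R 11, T 10, Q 6. Q has the fewest and is eliminated.
Round 3: X 19, V 16, R 11, T 10. T has the fewest and is eliminated.
Round 4: R 21, X 19, V 16. V has the fewest and is eliminated.
Round 5: R 37, X 19. R has a majority.

R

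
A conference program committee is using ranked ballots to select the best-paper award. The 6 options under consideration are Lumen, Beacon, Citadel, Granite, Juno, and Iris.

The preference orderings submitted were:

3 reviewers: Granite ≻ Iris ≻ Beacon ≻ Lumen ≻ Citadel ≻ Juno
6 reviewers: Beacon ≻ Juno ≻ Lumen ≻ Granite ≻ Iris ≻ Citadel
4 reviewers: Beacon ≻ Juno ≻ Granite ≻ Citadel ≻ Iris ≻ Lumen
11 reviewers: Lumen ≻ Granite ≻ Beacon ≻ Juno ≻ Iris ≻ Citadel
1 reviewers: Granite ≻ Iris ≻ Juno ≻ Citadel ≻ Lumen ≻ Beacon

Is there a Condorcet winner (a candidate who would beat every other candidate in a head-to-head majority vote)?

Head-to-head results (25 voters total):
Lumen vs Beacon: Beacon wins 13–12.
Lumen vs Citadel: Lumen wins 20–5.
Lumen vs Granite: Lumen wins 17–8.
Lumen vs Juno: Lumen wins 14–11.
Lumen vs Iris: Lumen wins 17–8.
Beacon vs Citadel: Beacon wins 24–1.
Beacon vs Granite: Granite wins 15–10.
Beacon vs Juno: Beacon wins 24–1.
Beacon vs Iris: Beacon wins 21–4.
Citadel vs Granite: Granite wins 25–0.
Citadel vs Juno: Juno wins 22–3.
Citadel vs Iris: Iris wins 21–4.
Granite vs Juno: Granite wins 15–10.
Granite vs Iris: Granite wins 25–0.
Juno vs Iris: Juno wins 21–4.
No candidate beats all others: Lumen beats Granite beats Beacon beats Lumen, a majority cycle.

No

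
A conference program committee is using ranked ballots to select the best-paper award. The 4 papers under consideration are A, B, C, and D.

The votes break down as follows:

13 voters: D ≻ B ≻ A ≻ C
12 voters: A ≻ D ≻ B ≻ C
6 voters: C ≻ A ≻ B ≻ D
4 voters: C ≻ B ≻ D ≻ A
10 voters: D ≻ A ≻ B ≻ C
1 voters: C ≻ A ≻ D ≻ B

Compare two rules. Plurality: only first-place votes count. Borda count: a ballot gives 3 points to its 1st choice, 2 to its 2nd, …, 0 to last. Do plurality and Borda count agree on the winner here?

Yes

Plurality first-place counts: A 12, B 0, C 11, D 23 → D.
Borda totals: A 83, B 62, C 33, D 98 → D.
The two rules agree on D.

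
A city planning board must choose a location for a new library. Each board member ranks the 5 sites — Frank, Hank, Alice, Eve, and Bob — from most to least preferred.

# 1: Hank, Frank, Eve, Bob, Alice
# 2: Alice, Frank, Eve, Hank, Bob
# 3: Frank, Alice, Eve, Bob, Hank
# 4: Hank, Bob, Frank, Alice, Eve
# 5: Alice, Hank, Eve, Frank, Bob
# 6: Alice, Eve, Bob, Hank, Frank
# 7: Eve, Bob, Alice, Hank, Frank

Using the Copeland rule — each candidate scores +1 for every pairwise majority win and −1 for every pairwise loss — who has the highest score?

Pairwise results:
  Frank vs Hank: Hank wins 5–2.
  Frank vs Alice: Alice wins 4–3.
  Frank vs Eve: Frank wins 4–3.
  Frank vs Bob: Frank wins 4–3.
  Hank vs Alice: Alice wins 5–2.
  Hank vs Eve: Eve wins 4–3.
  Hank vs Bob: Hank wins 4–3.
  Alice vs Eve: Alice wins 5–2.
  Alice vs Bob: Alice wins 4–3.
  Eve vs Bob: Eve wins 6–1.
Copeland scores (wins − losses):
  Frank: 2 − 2 = 0
  Hank: 2 − 2 = 0
  Alice: 4 − 0 = 4
  Eve: 2 − 2 = 0
  Bob: 0 − 4 = -4
Alice has the best Copeland score.

Alice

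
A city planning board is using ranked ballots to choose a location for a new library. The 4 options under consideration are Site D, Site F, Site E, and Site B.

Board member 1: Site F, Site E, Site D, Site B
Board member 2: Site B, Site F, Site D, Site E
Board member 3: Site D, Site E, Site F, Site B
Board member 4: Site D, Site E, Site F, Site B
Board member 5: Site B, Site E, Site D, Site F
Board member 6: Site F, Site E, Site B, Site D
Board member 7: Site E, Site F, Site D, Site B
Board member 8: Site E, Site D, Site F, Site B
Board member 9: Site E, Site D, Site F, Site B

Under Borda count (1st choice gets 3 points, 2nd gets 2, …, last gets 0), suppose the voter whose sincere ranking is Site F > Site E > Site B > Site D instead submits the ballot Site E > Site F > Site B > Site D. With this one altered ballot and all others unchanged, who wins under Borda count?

Borda totals with the altered ballot: Site D 14, Site F 13, Site E 20, Site B 7.
The winner is unchanged: still Site E.

Site E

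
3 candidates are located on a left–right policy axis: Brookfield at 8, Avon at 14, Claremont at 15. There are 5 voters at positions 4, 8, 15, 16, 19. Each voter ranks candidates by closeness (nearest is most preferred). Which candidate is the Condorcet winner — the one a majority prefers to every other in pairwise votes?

With single-peaked preferences on a line, the Condorcet winner is the candidate closest to the median voter.
The median voter (position 15) is closest to Claremont at 15.
Check: Claremont vs Avon — voters closer to Claremont: 3 of 5.

Claremont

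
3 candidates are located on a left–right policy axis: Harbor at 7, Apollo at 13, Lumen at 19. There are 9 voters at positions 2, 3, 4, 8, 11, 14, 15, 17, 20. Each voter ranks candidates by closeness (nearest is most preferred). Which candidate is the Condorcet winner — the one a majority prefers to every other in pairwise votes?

Apollo

With single-peaked preferences on a line, the Condorcet winner is the candidate closest to the median voter.
The median voter (position 11) is closest to Apollo at 13.
Check: Apollo vs Harbor — voters closer to Apollo: 5 of 9.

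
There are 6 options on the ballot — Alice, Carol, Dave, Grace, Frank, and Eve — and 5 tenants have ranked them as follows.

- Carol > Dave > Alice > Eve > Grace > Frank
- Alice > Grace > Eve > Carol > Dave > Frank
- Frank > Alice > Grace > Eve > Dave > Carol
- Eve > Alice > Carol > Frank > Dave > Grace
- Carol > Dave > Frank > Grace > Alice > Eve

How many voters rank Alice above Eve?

4

Ballots ranking Alice above Eve: 4.
Ballots ranking Eve above Alice: 1.
So 4 of 5 voters prefer Alice to Eve.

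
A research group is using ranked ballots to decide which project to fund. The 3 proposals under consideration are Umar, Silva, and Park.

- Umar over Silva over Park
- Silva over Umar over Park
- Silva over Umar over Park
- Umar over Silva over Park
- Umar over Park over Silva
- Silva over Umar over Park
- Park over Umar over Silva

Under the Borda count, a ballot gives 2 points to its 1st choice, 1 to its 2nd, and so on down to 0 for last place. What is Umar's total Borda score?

10

Borda scores:
  Umar: 2 + 1 + 1 + 2 + 2 + 1 + 1 = 10
  Silva: 1 + 2 + 2 + 1 + 0 + 2 + 0 = 8
  Park: 0 + 0 + 0 + 0 + 1 + 0 + 2 = 3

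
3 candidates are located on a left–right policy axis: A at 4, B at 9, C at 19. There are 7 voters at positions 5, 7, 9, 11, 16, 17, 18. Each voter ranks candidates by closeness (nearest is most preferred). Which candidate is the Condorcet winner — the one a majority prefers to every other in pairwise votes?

With single-peaked preferences on a line, the Condorcet winner is the candidate closest to the median voter.
The median voter (position 11) is closest to B at 9.
Check: B vs A — voters closer to B: 6 of 7.

B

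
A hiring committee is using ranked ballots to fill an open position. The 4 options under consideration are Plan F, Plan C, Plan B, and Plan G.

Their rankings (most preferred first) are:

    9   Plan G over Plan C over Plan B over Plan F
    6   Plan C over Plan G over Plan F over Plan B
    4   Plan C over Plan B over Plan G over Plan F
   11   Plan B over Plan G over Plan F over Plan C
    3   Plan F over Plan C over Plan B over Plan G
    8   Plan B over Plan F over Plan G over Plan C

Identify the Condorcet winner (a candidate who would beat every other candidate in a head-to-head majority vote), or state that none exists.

Head-to-head results (41 voters total):
Plan F vs Plan C: Plan F wins 22–19.
Plan F vs Plan B: Plan B wins 32–9.
Plan F vs Plan G: Plan G wins 30–11.
Plan C vs Plan B: Plan C wins 22–19.
Plan C vs Plan G: Plan G wins 28–13.
Plan B vs Plan G: Plan B wins 26–15.
No candidate beats all others: Plan F beats Plan C beats Plan B beats Plan F, a majority cycle.

None — there is no Condorcet winner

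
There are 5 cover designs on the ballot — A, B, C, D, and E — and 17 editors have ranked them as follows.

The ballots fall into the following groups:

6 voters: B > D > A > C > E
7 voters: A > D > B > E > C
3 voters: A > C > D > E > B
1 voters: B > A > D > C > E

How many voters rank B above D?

7

Ballots ranking B above D: 6+1 = 7.
Ballots ranking D above B: 7+3 = 10.
So 7 of 17 voters prefer B to D.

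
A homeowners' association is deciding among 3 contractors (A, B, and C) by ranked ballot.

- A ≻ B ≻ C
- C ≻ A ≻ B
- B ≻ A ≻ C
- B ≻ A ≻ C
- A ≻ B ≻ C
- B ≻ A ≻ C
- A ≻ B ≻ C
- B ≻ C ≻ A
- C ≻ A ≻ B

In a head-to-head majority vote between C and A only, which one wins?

A

Ballots ranking C above A: 3.
Ballots ranking A above C: 6.
A wins the head-to-head, 6–3.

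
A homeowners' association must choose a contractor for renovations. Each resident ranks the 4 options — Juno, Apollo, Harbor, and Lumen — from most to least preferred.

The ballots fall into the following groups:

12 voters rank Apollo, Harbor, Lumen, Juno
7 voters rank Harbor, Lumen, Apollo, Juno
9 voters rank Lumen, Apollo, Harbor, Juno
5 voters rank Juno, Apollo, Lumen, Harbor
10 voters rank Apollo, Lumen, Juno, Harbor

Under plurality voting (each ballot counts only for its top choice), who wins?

First-place vote totals:
  Juno: 5
  Apollo: 22
  Harbor: 7
  Lumen: 9
Apollo has the most first-place votes.

Apollo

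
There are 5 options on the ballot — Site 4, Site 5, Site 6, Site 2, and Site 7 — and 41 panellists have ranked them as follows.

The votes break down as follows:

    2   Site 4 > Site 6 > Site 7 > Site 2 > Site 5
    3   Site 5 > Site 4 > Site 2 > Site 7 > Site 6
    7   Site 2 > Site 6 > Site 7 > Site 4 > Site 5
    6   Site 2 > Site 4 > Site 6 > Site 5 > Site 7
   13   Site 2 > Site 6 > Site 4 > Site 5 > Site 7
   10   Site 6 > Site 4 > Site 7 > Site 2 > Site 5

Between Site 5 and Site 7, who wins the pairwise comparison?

Site 5

Ballots ranking Site 5 above Site 7: 3+6+13 = 22.
Ballots ranking Site 7 above Site 5: 2+7+10 = 19.
Site 5 wins the head-to-head, 22–19.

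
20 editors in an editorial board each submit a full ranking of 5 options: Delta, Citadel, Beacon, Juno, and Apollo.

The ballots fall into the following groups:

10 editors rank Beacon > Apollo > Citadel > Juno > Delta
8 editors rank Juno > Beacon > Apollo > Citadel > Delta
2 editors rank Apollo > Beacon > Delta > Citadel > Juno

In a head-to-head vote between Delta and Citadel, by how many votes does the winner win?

16

Ballots ranking Delta above Citadel: 2.
Ballots ranking Citadel above Delta: 10+8 = 18.
Citadel wins 18–2, a margin of 16.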